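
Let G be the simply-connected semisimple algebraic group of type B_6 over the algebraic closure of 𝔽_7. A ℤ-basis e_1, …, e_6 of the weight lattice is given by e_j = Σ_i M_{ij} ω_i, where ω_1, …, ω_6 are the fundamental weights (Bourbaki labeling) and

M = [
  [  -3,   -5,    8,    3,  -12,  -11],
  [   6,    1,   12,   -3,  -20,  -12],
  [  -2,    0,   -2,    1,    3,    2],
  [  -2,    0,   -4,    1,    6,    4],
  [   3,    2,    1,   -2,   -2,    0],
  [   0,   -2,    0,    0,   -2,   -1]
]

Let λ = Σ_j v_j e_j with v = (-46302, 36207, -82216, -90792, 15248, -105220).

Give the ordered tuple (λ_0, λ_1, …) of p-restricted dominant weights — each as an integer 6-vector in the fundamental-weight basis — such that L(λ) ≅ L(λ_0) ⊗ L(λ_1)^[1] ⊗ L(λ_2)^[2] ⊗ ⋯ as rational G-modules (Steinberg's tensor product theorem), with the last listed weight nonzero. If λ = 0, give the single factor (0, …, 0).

((6, 4, 1, 3, 0, 0), (0, 6, 4, 1, 4, 1), (3, 2, 3, 5, 6, 5), (6, 5, 4, 3, 6, 6))

Change of basis e → ω: c = M·v where v = (-46302, 36207, -82216, -90792, 15248, -105220):
  c_1 = (-3)·(-46302) + (-5)·(36207) + (8)·(-82216) + (3)·(-90792) + (-12)·(15248) + (-11)·(-105220) = 2211
  c_2 = (6)·(-46302) + 1·36207 + (12)·(-82216) + (-3)·(-90792) + (-20)·(15248) + (-12)·(-105220) = 1859
  c_3 = (-2)·(-46302) + 0·36207 + (-2)·(-82216) + (1)·(-90792) + 3·15248 + (2)·(-105220) = 1548
  c_4 = (-2)·(-46302) + 0·36207 + (-4)·(-82216) + (1)·(-90792) + 6·15248 + (4)·(-105220) = 1284
  c_5 = (3)·(-46302) + 2·36207 + (1)·(-82216) + (-2)·(-90792) + (-2)·(15248) + (0)·(-105220) = 2380
  c_6 = (0)·(-46302) + (-2)·(36207) + (0)·(-82216) + (0)·(-90792) + (-2)·(15248) + (-1)·(-105220) = 2310
Base-7 expansion of each c_i:
  c_1 = 2211 = 6·7^0 + 0·7^1 + 3·7^2 + 6·7^3
  c_2 = 1859 = 4·7^0 + 6·7^1 + 2·7^2 + 5·7^3
  c_3 = 1548 = 1·7^0 + 4·7^1 + 3·7^2 + 4·7^3
  c_4 = 1284 = 3·7^0 + 1·7^1 + 5·7^2 + 3·7^3
  c_5 = 2380 = 0·7^0 + 4·7^1 + 6·7^2 + 6·7^3
  c_6 = 2310 = 0·7^0 + 1·7^1 + 5·7^2 + 6·7^3
λ_0 = (6, 4, 1, 3, 0, 0)
λ_1 = (0, 6, 4, 1, 4, 1)
λ_2 = (3, 2, 3, 5, 6, 5)
λ_3 = (6, 5, 4, 3, 6, 6)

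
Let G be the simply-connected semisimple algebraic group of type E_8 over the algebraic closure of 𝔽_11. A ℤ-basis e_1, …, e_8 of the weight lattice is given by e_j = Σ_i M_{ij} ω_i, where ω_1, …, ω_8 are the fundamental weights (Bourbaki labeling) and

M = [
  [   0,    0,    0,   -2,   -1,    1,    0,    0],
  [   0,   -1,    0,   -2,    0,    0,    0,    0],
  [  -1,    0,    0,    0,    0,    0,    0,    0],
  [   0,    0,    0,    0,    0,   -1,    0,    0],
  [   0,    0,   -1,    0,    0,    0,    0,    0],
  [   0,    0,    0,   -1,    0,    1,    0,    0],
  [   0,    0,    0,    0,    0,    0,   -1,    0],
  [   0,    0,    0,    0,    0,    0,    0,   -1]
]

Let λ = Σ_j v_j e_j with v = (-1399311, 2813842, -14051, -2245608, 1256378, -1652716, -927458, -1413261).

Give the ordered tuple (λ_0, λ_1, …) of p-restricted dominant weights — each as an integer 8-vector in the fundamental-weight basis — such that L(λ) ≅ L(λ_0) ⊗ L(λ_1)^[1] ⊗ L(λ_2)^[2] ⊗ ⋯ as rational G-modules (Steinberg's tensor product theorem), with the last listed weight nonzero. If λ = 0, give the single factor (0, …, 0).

((3, 6, 1, 10, 4, 3, 4, 3), (4, 6, 6, 8, 1, 10, 10, 9), (7, 2, 3, 7, 6, 4, 8, 8), (0, 6, 6, 9, 10, 5, 3, 5), (9, 4, 7, 2, 0, 7, 8, 8), (9, 10, 8, 10, 0, 3, 5, 8))

Converting to the ω-basis (c_i = row i of M dotted with v = (-1399311, 2813842, -14051, -2245608, 1256378, -1652716, -927458, -1413261)):
  c_1 = (0)·(-1399311) + 0·2813842 + (0)·(-14051) + (-2)·(-2245608) + (-1)·(1256378) + (1)·(-1652716) + (0)·(-927458) + (0)·(-1413261) = 1582122
  c_2 = (0)·(-1399311) + (-1)·(2813842) + (0)·(-14051) + (-2)·(-2245608) + 0·1256378 + (0)·(-1652716) + (0)·(-927458) + (0)·(-1413261) = 1677374
  c_3 = (-1)·(-1399311) + 0·2813842 + (0)·(-14051) + (0)·(-2245608) + 0·1256378 + (0)·(-1652716) + (0)·(-927458) + (0)·(-1413261) = 1399311
  c_4 = (0)·(-1399311) + 0·2813842 + (0)·(-14051) + (0)·(-2245608) + 0·1256378 + (-1)·(-1652716) + (0)·(-927458) + (0)·(-1413261) = 1652716
  c_5 = (0)·(-1399311) + 0·2813842 + (-1)·(-14051) + (0)·(-2245608) + 0·1256378 + (0)·(-1652716) + (0)·(-927458) + (0)·(-1413261) = 14051
  c_6 = (0)·(-1399311) + 0·2813842 + (0)·(-14051) + (-1)·(-2245608) + 0·1256378 + (1)·(-1652716) + (0)·(-927458) + (0)·(-1413261) = 592892
  c_7 = (0)·(-1399311) + 0·2813842 + (0)·(-14051) + (0)·(-2245608) + 0·1256378 + (0)·(-1652716) + (-1)·(-927458) + (0)·(-1413261) = 927458
  c_8 = (0)·(-1399311) + 0·2813842 + (0)·(-14051) + (0)·(-2245608) + 0·1256378 + (0)·(-1652716) + (0)·(-927458) + (-1)·(-1413261) = 1413261
Base-11 expansion of each c_i:
  c_1 = 1582122 = 3·11^0 + 4·11^1 + 7·11^2 + 0·11^3 + 9·11^4 + 9·11^5
  c_2 = 1677374 = 6·11^0 + 6·11^1 + 2·11^2 + 6·11^3 + 4·11^4 + 10·11^5
  c_3 = 1399311 = 1·11^0 + 6·11^1 + 3·11^2 + 6·11^3 + 7·11^4 + 8·11^5
  c_4 = 1652716 = 10·11^0 + 8·11^1 + 7·11^2 + 9·11^3 + 2·11^4 + 10·11^5
  c_5 = 14051 = 4·11^0 + 1·11^1 + 6·11^2 + 10·11^3
  c_6 = 592892 = 3·11^0 + 10·11^1 + 4·11^2 + 5·11^3 + 7·11^4 + 3·11^5
  c_7 = 927458 = 4·11^0 + 10·11^1 + 8·11^2 + 3·11^3 + 8·11^4 + 5·11^5
  c_8 = 1413261 = 3·11^0 + 9·11^1 + 8·11^2 + 5·11^3 + 8·11^4 + 8·11^5
λ_0 = (3, 6, 1, 10, 4, 3, 4, 3)
λ_1 = (4, 6, 6, 8, 1, 10, 10, 9)
λ_2 = (7, 2, 3, 7, 6, 4, 8, 8)
λ_3 = (0, 6, 6, 9, 10, 5, 3, 5)
λ_4 = (9, 4, 7, 2, 0, 7, 8, 8)
λ_5 = (9, 10, 8, 10, 0, 3, 5, 8)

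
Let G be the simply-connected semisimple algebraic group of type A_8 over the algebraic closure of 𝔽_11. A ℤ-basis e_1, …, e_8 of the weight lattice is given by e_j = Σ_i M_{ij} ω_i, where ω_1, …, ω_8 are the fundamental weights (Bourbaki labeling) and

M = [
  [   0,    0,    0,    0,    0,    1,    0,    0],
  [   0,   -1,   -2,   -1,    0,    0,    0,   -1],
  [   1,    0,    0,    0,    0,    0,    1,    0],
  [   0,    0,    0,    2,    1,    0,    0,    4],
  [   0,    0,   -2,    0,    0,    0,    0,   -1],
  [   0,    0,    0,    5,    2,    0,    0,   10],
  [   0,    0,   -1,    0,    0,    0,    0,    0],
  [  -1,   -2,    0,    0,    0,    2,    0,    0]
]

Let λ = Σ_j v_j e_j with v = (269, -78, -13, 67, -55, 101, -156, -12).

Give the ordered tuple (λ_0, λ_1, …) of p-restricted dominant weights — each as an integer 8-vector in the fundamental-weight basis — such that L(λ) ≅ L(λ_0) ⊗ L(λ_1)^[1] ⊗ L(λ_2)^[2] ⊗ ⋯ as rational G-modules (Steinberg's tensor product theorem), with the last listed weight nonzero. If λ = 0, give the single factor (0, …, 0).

((2, 5, 3, 9, 5, 6, 2, 1), (9, 4, 10, 2, 3, 9, 1, 8))

Compute c_i = Σ_j M_{ij} v_j with v = (269, -78, -13, 67, -55, 101, -156, -12):
  c_1 = 0*269 + 0*-78 + 0*-13 + 0*67 + 0*-55 + 1*101 + 0*-156 + 0*-12 = 101
  c_2 = 0*269 + -1*-78 + -2*-13 + -1*67 + 0*-55 + 0*101 + 0*-156 + -1*-12 = 49
  c_3 = 1*269 + 0*-78 + 0*-13 + 0*67 + 0*-55 + 0*101 + 1*-156 + 0*-12 = 113
  c_4 = 0*269 + 0*-78 + 0*-13 + 2*67 + 1*-55 + 0*101 + 0*-156 + 4*-12 = 31
  c_5 = 0*269 + 0*-78 + -2*-13 + 0*67 + 0*-55 + 0*101 + 0*-156 + -1*-12 = 38
  c_6 = 0*269 + 0*-78 + 0*-13 + 5*67 + 2*-55 + 0*101 + 0*-156 + 10*-12 = 105
  c_7 = 0*269 + 0*-78 + -1*-13 + 0*67 + 0*-55 + 0*101 + 0*-156 + 0*-12 = 13
  c_8 = -1*269 + -2*-78 + 0*-13 + 0*67 + 0*-55 + 2*101 + 0*-156 + 0*-12 = 89
Base-11 expansion of each c_i:
  c_1 = 101 = 2·11^0 + 9·11^1
  c_2 = 49 = 5·11^0 + 4·11^1
  c_3 = 113 = 3·11^0 + 10·11^1
  c_4 = 31 = 9·11^0 + 2·11^1
  c_5 = 38 = 5·11^0 + 3·11^1
  c_6 = 105 = 6·11^0 + 9·11^1
  c_7 = 13 = 2·11^0 + 1·11^1
  c_8 = 89 = 1·11^0 + 8·11^1
Factor λ_0 = (2, 5, 3, 9, 5, 6, 2, 1)
Factor λ_1 = (9, 4, 10, 2, 3, 9, 1, 8)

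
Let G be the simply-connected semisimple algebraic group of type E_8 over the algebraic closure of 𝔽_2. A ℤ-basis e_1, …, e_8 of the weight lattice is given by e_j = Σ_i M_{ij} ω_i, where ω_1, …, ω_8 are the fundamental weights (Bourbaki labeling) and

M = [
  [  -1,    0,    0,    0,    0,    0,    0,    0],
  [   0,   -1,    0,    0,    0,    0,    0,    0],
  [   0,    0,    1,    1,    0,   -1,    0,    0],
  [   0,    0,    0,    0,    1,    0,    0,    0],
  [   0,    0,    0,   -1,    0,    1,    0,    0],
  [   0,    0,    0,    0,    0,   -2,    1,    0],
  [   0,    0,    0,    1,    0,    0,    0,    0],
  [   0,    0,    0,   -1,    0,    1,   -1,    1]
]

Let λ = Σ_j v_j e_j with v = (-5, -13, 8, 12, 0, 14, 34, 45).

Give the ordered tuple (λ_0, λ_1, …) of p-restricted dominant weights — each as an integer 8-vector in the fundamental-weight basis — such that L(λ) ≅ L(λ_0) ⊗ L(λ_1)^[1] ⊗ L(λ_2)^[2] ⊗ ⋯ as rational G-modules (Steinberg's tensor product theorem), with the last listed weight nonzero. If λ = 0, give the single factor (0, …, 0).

((1, 1, 0, 0, 0, 0, 0, 1), (0, 0, 1, 0, 1, 1, 0, 0), (1, 1, 1, 0, 0, 1, 1, 1), (0, 1, 0, 0, 0, 0, 1, 1))

In the fundamental-weight basis, λ has coordinates c = M·v (v = (-5, -13, 8, 12, 0, 14, 34, 45)):
  c_1 = -1*-5 + 0*-13 + 0*8 + 0*12 + 0*0 + 0*14 + 0*34 + 0*45 = 5
  c_2 = 0*-5 + -1*-13 + 0*8 + 0*12 + 0*0 + 0*14 + 0*34 + 0*45 = 13
  c_3 = 0*-5 + 0*-13 + 1*8 + 1*12 + 0*0 + -1*14 + 0*34 + 0*45 = 6
  c_4 = 0*-5 + 0*-13 + 0*8 + 0*12 + 1*0 + 0*14 + 0*34 + 0*45 = 0
  c_5 = 0*-5 + 0*-13 + 0*8 + -1*12 + 0*0 + 1*14 + 0*34 + 0*45 = 2
  c_6 = 0*-5 + 0*-13 + 0*8 + 0*12 + 0*0 + -2*14 + 1*34 + 0*45 = 6
  c_7 = 0*-5 + 0*-13 + 0*8 + 1*12 + 0*0 + 0*14 + 0*34 + 0*45 = 12
  c_8 = 0*-5 + 0*-13 + 0*8 + -1*12 + 0*0 + 1*14 + -1*34 + 1*45 = 13
Base-2 expansion of each c_i:
  c_1 = 5 = 1·2^0 + 0·2^1 + 1·2^2
  c_2 = 13 = 1·2^0 + 0·2^1 + 1·2^2 + 1·2^3
  c_3 = 6 = 0·2^0 + 1·2^1 + 1·2^2
  c_4 = 0
  c_5 = 2 = 0·2^0 + 1·2^1
  c_6 = 6 = 0·2^0 + 1·2^1 + 1·2^2
  c_7 = 12 = 0·2^0 + 0·2^1 + 1·2^2 + 1·2^3
  c_8 = 13 = 1·2^0 + 0·2^1 + 1·2^2 + 1·2^3
p-restricted factor λ_0 = (1, 1, 0, 0, 0, 0, 0, 1)
p-restricted factor λ_1 = (0, 0, 1, 0, 1, 1, 0, 0)
p-restricted factor λ_2 = (1, 1, 1, 0, 0, 1, 1, 1)
p-restricted factor λ_3 = (0, 1, 0, 0, 0, 0, 1, 1)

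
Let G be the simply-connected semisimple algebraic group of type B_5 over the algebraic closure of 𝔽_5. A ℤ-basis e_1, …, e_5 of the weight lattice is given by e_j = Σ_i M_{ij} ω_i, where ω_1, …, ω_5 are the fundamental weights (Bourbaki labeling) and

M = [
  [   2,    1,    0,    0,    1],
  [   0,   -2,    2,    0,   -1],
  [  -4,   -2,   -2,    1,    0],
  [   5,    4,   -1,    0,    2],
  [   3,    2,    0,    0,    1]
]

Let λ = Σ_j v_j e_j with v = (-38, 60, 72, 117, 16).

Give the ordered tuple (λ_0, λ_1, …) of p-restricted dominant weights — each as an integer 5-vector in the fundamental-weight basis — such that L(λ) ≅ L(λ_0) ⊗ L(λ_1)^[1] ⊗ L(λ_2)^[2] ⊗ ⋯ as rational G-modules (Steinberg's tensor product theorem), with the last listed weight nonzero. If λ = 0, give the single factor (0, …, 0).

In the fundamental-weight basis, λ has coordinates c = M·v (v = (-38, 60, 72, 117, 16)):
  c_1 = (2)·(-38) + (1)·(60) + (0)·(72) + (0)·(117) + (1)·(16) = 0
  c_2 = (0)·(-38) + (-2)·(60) + (2)·(72) + (0)·(117) + (-1)·(16) = 8
  c_3 = (-4)·(-38) + (-2)·(60) + (-2)·(72) + (1)·(117) + (0)·(16) = 5
  c_4 = (5)·(-38) + (4)·(60) + (-1)·(72) + (0)·(117) + (2)·(16) = 10
  c_5 = (3)·(-38) + (2)·(60) + (0)·(72) + (0)·(117) + (1)·(16) = 22
Base-5 expansion of each c_i:
  c_1 = 0
  c_2 = 8 = 3·5^0 + 1·5^1
  c_3 = 5 = 0·5^0 + 1·5^1
  c_4 = 10 = 0·5^0 + 2·5^1
  c_5 = 22 = 2·5^0 + 4·5^1
p-restricted factor λ_0 = (0, 3, 0, 0, 2)
p-restricted factor λ_1 = (0, 1, 1, 2, 4)

((0, 3, 0, 0, 2), (0, 1, 1, 2, 4))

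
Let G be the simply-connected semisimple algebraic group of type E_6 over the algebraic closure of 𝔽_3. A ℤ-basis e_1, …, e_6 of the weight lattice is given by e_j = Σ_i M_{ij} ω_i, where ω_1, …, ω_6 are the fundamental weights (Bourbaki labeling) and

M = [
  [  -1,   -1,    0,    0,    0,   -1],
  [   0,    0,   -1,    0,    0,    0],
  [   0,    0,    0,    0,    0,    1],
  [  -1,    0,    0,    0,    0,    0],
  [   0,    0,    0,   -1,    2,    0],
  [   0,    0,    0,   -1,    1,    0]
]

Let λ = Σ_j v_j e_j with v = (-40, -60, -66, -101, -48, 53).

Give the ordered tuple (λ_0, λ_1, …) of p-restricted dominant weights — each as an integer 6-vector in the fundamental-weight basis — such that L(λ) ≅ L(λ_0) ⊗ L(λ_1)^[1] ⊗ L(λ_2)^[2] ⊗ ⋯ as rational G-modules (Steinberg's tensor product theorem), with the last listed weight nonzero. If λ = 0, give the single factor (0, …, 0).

ω-coordinates c = M·v, v = (-40, -60, -66, -101, -48, 53):
  c_1 = (-1)·(-40) + (-1)·(-60) + (0)·(-66) + (0)·(-101) + (0)·(-48) + (-1)·(53) = 47
  c_2 = (0)·(-40) + (0)·(-60) + (-1)·(-66) + (0)·(-101) + (0)·(-48) + (0)·(53) = 66
  c_3 = (0)·(-40) + (0)·(-60) + (0)·(-66) + (0)·(-101) + (0)·(-48) + (1)·(53) = 53
  c_4 = (-1)·(-40) + (0)·(-60) + (0)·(-66) + (0)·(-101) + (0)·(-48) + (0)·(53) = 40
  c_5 = (0)·(-40) + (0)·(-60) + (0)·(-66) + (-1)·(-101) + (2)·(-48) + (0)·(53) = 5
  c_6 = (0)·(-40) + (0)·(-60) + (0)·(-66) + (-1)·(-101) + (1)·(-48) + (0)·(53) = 53
Base-3 expansion of each c_i:
  c_1 = 47 = 2·3^0 + 0·3^1 + 2·3^2 + 1·3^3
  c_2 = 66 = 0·3^0 + 1·3^1 + 1·3^2 + 2·3^3
  c_3 = 53 = 2·3^0 + 2·3^1 + 2·3^2 + 1·3^3
  c_4 = 40 = 1·3^0 + 1·3^1 + 1·3^2 + 1·3^3
  c_5 = 5 = 2·3^0 + 1·3^1
  c_6 = 53 = 2·3^0 + 2·3^1 + 2·3^2 + 1·3^3
Factor λ_0 = (2, 0, 2, 1, 2, 2)
Factor λ_1 = (0, 1, 2, 1, 1, 2)
Factor λ_2 = (2, 1, 2, 1, 0, 2)
Factor λ_3 = (1, 2, 1, 1, 0, 1)

((2, 0, 2, 1, 2, 2), (0, 1, 2, 1, 1, 2), (2, 1, 2, 1, 0, 2), (1, 2, 1, 1, 0, 1))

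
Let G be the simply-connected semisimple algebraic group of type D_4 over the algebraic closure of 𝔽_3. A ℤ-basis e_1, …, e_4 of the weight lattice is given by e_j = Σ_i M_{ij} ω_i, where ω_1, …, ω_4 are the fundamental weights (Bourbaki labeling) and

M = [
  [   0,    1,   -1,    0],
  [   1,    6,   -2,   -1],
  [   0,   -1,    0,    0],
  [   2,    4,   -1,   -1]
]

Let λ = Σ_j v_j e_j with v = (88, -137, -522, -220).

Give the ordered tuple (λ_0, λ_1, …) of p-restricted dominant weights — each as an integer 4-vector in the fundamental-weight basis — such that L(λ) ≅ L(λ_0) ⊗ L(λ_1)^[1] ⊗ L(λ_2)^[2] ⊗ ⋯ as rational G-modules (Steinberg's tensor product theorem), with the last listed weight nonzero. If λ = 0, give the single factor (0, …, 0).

In the fundamental-weight basis, λ has coordinates c = M·v (v = (88, -137, -522, -220)):
  c_1 = 0*88 + 1*-137 + -1*-522 + 0*-220 = 385
  c_2 = 1*88 + 6*-137 + -2*-522 + -1*-220 = 530
  c_3 = 0*88 + -1*-137 + 0*-522 + 0*-220 = 137
  c_4 = 2*88 + 4*-137 + -1*-522 + -1*-220 = 370
Writing each c_i in base p = 3:
  c_1 = 385 = 1·3^0 + 2·3^1 + 0·3^2 + 2·3^3 + 1·3^4 + 1·3^5
  c_2 = 530 = 2·3^0 + 2·3^1 + 1·3^2 + 1·3^3 + 0·3^4 + 2·3^5
  c_3 = 137 = 2·3^0 + 0·3^1 + 0·3^2 + 2·3^3 + 1·3^4
  c_4 = 370 = 1·3^0 + 0·3^1 + 2·3^2 + 1·3^3 + 1·3^4 + 1·3^5
p-restricted factor λ_0 = (1, 2, 2, 1)
p-restricted factor λ_1 = (2, 2, 0, 0)
p-restricted factor λ_2 = (0, 1, 0, 2)
p-restricted factor λ_3 = (2, 1, 2, 1)
p-restricted factor λ_4 = (1, 0, 1, 1)
p-restricted factor λ_5 = (1, 2, 0, 1)

((1, 2, 2, 1), (2, 2, 0, 0), (0, 1, 0, 2), (2, 1, 2, 1), (1, 0, 1, 1), (1, 2, 0, 1))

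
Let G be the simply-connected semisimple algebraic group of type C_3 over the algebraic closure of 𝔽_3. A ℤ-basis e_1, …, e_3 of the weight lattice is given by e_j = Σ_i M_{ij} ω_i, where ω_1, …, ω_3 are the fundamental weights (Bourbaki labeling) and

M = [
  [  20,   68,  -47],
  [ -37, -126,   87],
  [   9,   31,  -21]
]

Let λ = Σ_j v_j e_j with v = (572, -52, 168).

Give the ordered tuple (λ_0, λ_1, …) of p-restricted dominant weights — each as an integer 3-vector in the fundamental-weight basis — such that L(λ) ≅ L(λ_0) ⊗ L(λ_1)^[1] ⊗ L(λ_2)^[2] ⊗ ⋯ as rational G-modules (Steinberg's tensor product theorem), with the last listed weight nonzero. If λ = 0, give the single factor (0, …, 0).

ω-coordinates c = M·v, v = (572, -52, 168):
  c_1 = (20)·(572) + (68)·(-52) + (-47)·(168) = 8
  c_2 = (-37)·(572) + (-126)·(-52) + (87)·(168) = 4
  c_3 = (9)·(572) + (31)·(-52) + (-21)·(168) = 8
Writing each c_i in base p = 3:
  c_1 = 8 = 2·3^0 + 2·3^1
  c_2 = 4 = 1·3^0 + 1·3^1
  c_3 = 8 = 2·3^0 + 2·3^1
p-restricted factor λ_0 = (2, 1, 2)
p-restricted factor λ_1 = (2, 1, 2)

((2, 1, 2), (2, 1, 2))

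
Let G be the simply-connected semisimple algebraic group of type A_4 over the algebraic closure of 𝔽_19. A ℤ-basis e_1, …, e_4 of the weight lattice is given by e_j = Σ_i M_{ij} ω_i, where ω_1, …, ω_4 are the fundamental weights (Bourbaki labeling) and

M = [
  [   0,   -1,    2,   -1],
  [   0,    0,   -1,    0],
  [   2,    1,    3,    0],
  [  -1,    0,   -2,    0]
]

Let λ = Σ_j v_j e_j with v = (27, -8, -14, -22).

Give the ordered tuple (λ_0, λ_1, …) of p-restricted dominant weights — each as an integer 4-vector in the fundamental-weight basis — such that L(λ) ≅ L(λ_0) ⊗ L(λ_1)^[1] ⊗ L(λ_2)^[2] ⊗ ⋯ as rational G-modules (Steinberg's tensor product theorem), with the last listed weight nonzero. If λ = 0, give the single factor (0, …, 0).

In the fundamental-weight basis, λ has coordinates c = M·v (v = (27, -8, -14, -22)):
  c_1 = 0*27 + -1*-8 + 2*-14 + -1*-22 = 2
  c_2 = 0*27 + 0*-8 + -1*-14 + 0*-22 = 14
  c_3 = 2*27 + 1*-8 + 3*-14 + 0*-22 = 4
  c_4 = -1*27 + 0*-8 + -2*-14 + 0*-22 = 1
Expand coordinatewise in base 19:
  c_1 = 2 = 2·19^0
  c_2 = 14 = 14·19^0
  c_3 = 4 = 4·19^0
  c_4 = 1 = 1·19^0
p-restricted factor λ_0 = (2, 14, 4, 1)

((2, 14, 4, 1),)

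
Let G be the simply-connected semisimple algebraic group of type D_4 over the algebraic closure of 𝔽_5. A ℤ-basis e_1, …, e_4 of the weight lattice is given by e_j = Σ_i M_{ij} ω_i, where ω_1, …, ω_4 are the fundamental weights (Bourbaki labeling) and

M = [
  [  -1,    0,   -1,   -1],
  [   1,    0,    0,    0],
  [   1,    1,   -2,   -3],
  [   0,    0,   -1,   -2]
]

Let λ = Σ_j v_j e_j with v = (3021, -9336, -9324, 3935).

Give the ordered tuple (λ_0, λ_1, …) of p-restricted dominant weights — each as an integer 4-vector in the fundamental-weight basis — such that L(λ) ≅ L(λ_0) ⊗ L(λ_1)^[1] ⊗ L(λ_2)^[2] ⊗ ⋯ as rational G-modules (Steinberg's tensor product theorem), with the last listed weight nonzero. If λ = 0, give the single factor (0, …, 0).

Compute c_i = Σ_j M_{ij} v_j with v = (3021, -9336, -9324, 3935):
  c_1 = -1*3021 + 0*-9336 + -1*-9324 + -1*3935 = 2368
  c_2 = 1*3021 + 0*-9336 + 0*-9324 + 0*3935 = 3021
  c_3 = 1*3021 + 1*-9336 + -2*-9324 + -3*3935 = 528
  c_4 = 0*3021 + 0*-9336 + -1*-9324 + -2*3935 = 1454
Writing each c_i in base p = 5:
  c_1 = 2368 = 3·5^0 + 3·5^1 + 4·5^2 + 3·5^3 + 3·5^4
  c_2 = 3021 = 1·5^0 + 4·5^1 + 0·5^2 + 4·5^3 + 4·5^4
  c_3 = 528 = 3·5^0 + 0·5^1 + 1·5^2 + 4·5^3
  c_4 = 1454 = 4·5^0 + 0·5^1 + 3·5^2 + 1·5^3 + 2·5^4
Factor λ_0 = (3, 1, 3, 4)
Factor λ_1 = (3, 4, 0, 0)
Factor λ_2 = (4, 0, 1, 3)
Factor λ_3 = (3, 4, 4, 1)
Factor λ_4 = (3, 4, 0, 2)

((3, 1, 3, 4), (3, 4, 0, 0), (4, 0, 1, 3), (3, 4, 4, 1), (3, 4, 0, 2))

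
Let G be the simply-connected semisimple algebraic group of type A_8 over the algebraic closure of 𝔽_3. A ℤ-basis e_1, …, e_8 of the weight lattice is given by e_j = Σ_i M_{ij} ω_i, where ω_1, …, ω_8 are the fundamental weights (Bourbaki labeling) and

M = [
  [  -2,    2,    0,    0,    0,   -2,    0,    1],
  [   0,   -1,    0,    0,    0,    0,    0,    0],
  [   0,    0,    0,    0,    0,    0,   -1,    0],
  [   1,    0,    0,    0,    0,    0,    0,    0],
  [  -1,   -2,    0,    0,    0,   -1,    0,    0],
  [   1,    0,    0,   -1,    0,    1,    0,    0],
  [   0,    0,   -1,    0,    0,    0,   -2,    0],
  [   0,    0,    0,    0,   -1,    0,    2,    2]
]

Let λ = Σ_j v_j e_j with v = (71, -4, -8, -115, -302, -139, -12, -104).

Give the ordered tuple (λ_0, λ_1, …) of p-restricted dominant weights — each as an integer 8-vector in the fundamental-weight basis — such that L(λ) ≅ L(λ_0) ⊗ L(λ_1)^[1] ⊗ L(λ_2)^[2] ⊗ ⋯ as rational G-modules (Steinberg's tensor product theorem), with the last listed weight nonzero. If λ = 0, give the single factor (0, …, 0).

In the fundamental-weight basis, λ has coordinates c = M·v (v = (71, -4, -8, -115, -302, -139, -12, -104)):
  c_1 = -2*71 + 2*-4 + 0*-8 + 0*-115 + 0*-302 + -2*-139 + 0*-12 + 1*-104 = 24
  c_2 = 0*71 + -1*-4 + 0*-8 + 0*-115 + 0*-302 + 0*-139 + 0*-12 + 0*-104 = 4
  c_3 = 0*71 + 0*-4 + 0*-8 + 0*-115 + 0*-302 + 0*-139 + -1*-12 + 0*-104 = 12
  c_4 = 1*71 + 0*-4 + 0*-8 + 0*-115 + 0*-302 + 0*-139 + 0*-12 + 0*-104 = 71
  c_5 = -1*71 + -2*-4 + 0*-8 + 0*-115 + 0*-302 + -1*-139 + 0*-12 + 0*-104 = 76
  c_6 = 1*71 + 0*-4 + 0*-8 + -1*-115 + 0*-302 + 1*-139 + 0*-12 + 0*-104 = 47
  c_7 = 0*71 + 0*-4 + -1*-8 + 0*-115 + 0*-302 + 0*-139 + -2*-12 + 0*-104 = 32
  c_8 = 0*71 + 0*-4 + 0*-8 + 0*-115 + -1*-302 + 0*-139 + 2*-12 + 2*-104 = 70
p = 3; digits c_i = Σ_j d_{ij}·3^j, 0 ≤ d_{ij} < 3:
  c_1 = 24 = 0·3^0 + 2·3^1 + 2·3^2
  c_2 = 4 = 1·3^0 + 1·3^1
  c_3 = 12 = 0·3^0 + 1·3^1 + 1·3^2
  c_4 = 71 = 2·3^0 + 2·3^1 + 1·3^2 + 2·3^3
  c_5 = 76 = 1·3^0 + 1·3^1 + 2·3^2 + 2·3^3
  c_6 = 47 = 2·3^0 + 0·3^1 + 2·3^2 + 1·3^3
  c_7 = 32 = 2·3^0 + 1·3^1 + 0·3^2 + 1·3^3
  c_8 = 70 = 1·3^0 + 2·3^1 + 1·3^2 + 2·3^3
Factor λ_0 = (0, 1, 0, 2, 1, 2, 2, 1)
Factor λ_1 = (2, 1, 1, 2, 1, 0, 1, 2)
Factor λ_2 = (2, 0, 1, 1, 2, 2, 0, 1)
Factor λ_3 = (0, 0, 0, 2, 2, 1, 1, 2)

((0, 1, 0, 2, 1, 2, 2, 1), (2, 1, 1, 2, 1, 0, 1, 2), (2, 0, 1, 1, 2, 2, 0, 1), (0, 0, 0, 2, 2, 1, 1, 2))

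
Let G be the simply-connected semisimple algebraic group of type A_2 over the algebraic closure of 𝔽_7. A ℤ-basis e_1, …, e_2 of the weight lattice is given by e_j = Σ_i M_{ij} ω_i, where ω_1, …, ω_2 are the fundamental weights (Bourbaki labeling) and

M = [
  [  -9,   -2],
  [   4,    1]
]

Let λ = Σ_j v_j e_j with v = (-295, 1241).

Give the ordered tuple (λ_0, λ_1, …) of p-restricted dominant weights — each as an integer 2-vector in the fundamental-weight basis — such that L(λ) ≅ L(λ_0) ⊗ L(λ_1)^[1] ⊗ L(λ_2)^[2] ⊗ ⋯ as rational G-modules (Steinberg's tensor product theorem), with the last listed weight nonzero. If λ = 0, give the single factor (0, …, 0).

ω-coordinates c = M·v, v = (-295, 1241):
  c_1 = -9*-295 + -2*1241 = 173
  c_2 = 4*-295 + 1*1241 = 61
Writing each c_i in base p = 7:
  c_1 = 173 = 5·7^0 + 3·7^1 + 3·7^2
  c_2 = 61 = 5·7^0 + 1·7^1 + 1·7^2
λ_0 = (5, 5)
λ_1 = (3, 1)
λ_2 = (3, 1)

((5, 5), (3, 1), (3, 1))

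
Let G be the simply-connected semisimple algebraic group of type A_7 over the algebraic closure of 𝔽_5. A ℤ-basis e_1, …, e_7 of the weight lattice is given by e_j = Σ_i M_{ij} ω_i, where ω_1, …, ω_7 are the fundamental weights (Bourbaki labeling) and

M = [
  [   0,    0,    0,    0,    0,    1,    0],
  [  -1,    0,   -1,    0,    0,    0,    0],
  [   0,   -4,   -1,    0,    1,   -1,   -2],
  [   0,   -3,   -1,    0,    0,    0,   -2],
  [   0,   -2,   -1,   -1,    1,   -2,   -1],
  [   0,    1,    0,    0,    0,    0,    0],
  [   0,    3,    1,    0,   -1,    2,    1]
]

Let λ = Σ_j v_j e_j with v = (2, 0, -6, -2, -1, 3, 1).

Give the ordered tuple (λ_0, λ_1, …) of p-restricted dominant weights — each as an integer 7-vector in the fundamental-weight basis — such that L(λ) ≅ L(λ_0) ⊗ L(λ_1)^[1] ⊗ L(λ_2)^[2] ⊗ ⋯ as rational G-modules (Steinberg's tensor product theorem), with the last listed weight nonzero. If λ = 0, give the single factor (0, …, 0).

((3, 4, 0, 4, 0, 0, 2),)

Change of basis e → ω: c = M·v where v = (2, 0, -6, -2, -1, 3, 1):
  c_1 = 0·2 + 0·0 + (0)·(-6) + (0)·(-2) + (0)·(-1) + 1·3 + 0·1 = 3
  c_2 = (-1)·(2) + 0·0 + (-1)·(-6) + (0)·(-2) + (0)·(-1) + 0·3 + 0·1 = 4
  c_3 = 0·2 + (-4)·(0) + (-1)·(-6) + (0)·(-2) + (1)·(-1) + (-1)·(3) + (-2)·(1) = 0
  c_4 = 0·2 + (-3)·(0) + (-1)·(-6) + (0)·(-2) + (0)·(-1) + 0·3 + (-2)·(1) = 4
  c_5 = 0·2 + (-2)·(0) + (-1)·(-6) + (-1)·(-2) + (1)·(-1) + (-2)·(3) + (-1)·(1) = 0
  c_6 = 0·2 + 1·0 + (0)·(-6) + (0)·(-2) + (0)·(-1) + 0·3 + 0·1 = 0
  c_7 = 0·2 + 3·0 + (1)·(-6) + (0)·(-2) + (-1)·(-1) + 2·3 + 1·1 = 2
Base-5 expansion of each c_i:
  c_1 = 3 = 3·5^0
  c_2 = 4 = 4·5^0
  c_3 = 0
  c_4 = 4 = 4·5^0
  c_5 = 0
  c_6 = 0
  c_7 = 2 = 2·5^0
p-restricted factor λ_0 = (3, 4, 0, 4, 0, 0, 2)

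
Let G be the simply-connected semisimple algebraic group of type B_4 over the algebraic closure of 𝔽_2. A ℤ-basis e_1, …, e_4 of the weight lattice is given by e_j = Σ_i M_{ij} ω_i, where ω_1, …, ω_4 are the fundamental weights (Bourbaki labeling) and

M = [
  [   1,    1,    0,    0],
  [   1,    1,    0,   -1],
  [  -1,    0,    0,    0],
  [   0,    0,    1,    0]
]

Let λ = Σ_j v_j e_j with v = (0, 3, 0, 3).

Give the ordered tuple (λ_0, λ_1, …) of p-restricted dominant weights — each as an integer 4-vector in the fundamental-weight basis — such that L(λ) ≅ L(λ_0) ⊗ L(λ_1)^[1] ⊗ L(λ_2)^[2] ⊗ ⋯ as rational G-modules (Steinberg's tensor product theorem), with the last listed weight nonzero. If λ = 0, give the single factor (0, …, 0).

((1, 0, 0, 0), (1, 0, 0, 0))

Compute c_i = Σ_j M_{ij} v_j with v = (0, 3, 0, 3):
  c_1 = 1·0 + 1·3 + 0·0 + 0·3 = 3
  c_2 = 1·0 + 1·3 + 0·0 + (-1)·(3) = 0
  c_3 = (-1)·(0) + 0·3 + 0·0 + 0·3 = 0
  c_4 = 0·0 + 0·3 + 1·0 + 0·3 = 0
Expand coordinatewise in base 2:
  c_1 = 3 = 1·2^0 + 1·2^1
  c_2 = 0
  c_3 = 0
  c_4 = 0
λ_0 = (1, 0, 0, 0)
λ_1 = (1, 0, 0, 0)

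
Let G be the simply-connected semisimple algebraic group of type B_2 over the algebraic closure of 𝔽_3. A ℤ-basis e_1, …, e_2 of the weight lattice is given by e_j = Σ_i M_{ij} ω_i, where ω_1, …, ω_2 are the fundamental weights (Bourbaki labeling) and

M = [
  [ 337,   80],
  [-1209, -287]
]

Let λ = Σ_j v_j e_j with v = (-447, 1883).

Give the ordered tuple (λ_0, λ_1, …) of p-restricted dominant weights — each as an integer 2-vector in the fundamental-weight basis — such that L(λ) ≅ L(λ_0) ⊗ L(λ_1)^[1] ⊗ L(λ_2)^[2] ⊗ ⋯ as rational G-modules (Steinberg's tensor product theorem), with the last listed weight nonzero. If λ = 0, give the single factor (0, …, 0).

((1, 2),)

Converting to the ω-basis (c_i = row i of M dotted with v = (-447, 1883)):
  c_1 = 337*-447 + 80*1883 = 1
  c_2 = -1209*-447 + -287*1883 = 2
p = 3; digits c_i = Σ_j d_{ij}·3^j, 0 ≤ d_{ij} < 3:
  c_1 = 1 = 1·3^0
  c_2 = 2 = 2·3^0
p-restricted factor λ_0 = (1, 2)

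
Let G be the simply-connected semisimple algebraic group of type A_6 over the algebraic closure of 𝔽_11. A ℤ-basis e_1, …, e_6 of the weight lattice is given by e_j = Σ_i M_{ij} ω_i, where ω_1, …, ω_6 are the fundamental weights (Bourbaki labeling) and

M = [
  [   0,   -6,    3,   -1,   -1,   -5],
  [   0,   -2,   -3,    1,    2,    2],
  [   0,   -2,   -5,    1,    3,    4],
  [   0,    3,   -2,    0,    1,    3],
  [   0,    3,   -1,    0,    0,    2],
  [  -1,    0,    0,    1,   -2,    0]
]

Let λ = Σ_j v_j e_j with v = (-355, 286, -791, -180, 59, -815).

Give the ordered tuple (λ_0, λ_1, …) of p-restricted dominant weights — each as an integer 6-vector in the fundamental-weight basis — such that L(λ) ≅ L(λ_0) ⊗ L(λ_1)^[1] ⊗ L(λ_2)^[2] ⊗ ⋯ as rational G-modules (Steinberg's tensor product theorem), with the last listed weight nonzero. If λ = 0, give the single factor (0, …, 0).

((8, 10, 10, 10, 8, 2), (9, 9, 10, 4, 1, 5))

Converting to the ω-basis (c_i = row i of M dotted with v = (-355, 286, -791, -180, 59, -815)):
  c_1 = (0)·(-355) + (-6)·(286) + (3)·(-791) + (-1)·(-180) + (-1)·(59) + (-5)·(-815) = 107
  c_2 = (0)·(-355) + (-2)·(286) + (-3)·(-791) + (1)·(-180) + (2)·(59) + (2)·(-815) = 109
  c_3 = (0)·(-355) + (-2)·(286) + (-5)·(-791) + (1)·(-180) + (3)·(59) + (4)·(-815) = 120
  c_4 = (0)·(-355) + (3)·(286) + (-2)·(-791) + (0)·(-180) + (1)·(59) + (3)·(-815) = 54
  c_5 = (0)·(-355) + (3)·(286) + (-1)·(-791) + (0)·(-180) + (0)·(59) + (2)·(-815) = 19
  c_6 = (-1)·(-355) + (0)·(286) + (0)·(-791) + (1)·(-180) + (-2)·(59) + (0)·(-815) = 57
Expand coordinatewise in base 11:
  c_1 = 107 = 8·11^0 + 9·11^1
  c_2 = 109 = 10·11^0 + 9·11^1
  c_3 = 120 = 10·11^0 + 10·11^1
  c_4 = 54 = 10·11^0 + 4·11^1
  c_5 = 19 = 8·11^0 + 1·11^1
  c_6 = 57 = 2·11^0 + 5·11^1
p-restricted factor λ_0 = (8, 10, 10, 10, 8, 2)
p-restricted factor λ_1 = (9, 9, 10, 4, 1, 5)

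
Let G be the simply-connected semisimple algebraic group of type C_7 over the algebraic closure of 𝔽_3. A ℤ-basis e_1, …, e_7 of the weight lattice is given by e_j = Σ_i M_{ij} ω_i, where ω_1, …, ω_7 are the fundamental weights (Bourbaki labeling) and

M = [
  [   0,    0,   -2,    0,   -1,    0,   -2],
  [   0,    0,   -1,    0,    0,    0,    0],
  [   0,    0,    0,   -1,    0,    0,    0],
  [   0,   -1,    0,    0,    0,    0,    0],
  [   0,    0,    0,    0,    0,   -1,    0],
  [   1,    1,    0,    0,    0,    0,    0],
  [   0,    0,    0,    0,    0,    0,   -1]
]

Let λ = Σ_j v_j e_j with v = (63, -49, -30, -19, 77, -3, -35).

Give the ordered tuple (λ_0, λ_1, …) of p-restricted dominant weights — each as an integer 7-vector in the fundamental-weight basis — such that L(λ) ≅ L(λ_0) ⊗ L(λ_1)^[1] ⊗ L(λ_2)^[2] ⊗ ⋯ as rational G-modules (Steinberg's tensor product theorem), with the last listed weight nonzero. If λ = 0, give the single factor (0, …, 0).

((2, 0, 1, 1, 0, 2, 2), (2, 1, 0, 1, 1, 1, 2), (2, 0, 2, 2, 0, 1, 0), (1, 1, 0, 1, 0, 0, 1))

Compute c_i = Σ_j M_{ij} v_j with v = (63, -49, -30, -19, 77, -3, -35):
  c_1 = (0)·(63) + (0)·(-49) + (-2)·(-30) + (0)·(-19) + (-1)·(77) + (0)·(-3) + (-2)·(-35) = 53
  c_2 = (0)·(63) + (0)·(-49) + (-1)·(-30) + (0)·(-19) + (0)·(77) + (0)·(-3) + (0)·(-35) = 30
  c_3 = (0)·(63) + (0)·(-49) + (0)·(-30) + (-1)·(-19) + (0)·(77) + (0)·(-3) + (0)·(-35) = 19
  c_4 = (0)·(63) + (-1)·(-49) + (0)·(-30) + (0)·(-19) + (0)·(77) + (0)·(-3) + (0)·(-35) = 49
  c_5 = (0)·(63) + (0)·(-49) + (0)·(-30) + (0)·(-19) + (0)·(77) + (-1)·(-3) + (0)·(-35) = 3
  c_6 = (1)·(63) + (1)·(-49) + (0)·(-30) + (0)·(-19) + (0)·(77) + (0)·(-3) + (0)·(-35) = 14
  c_7 = (0)·(63) + (0)·(-49) + (0)·(-30) + (0)·(-19) + (0)·(77) + (0)·(-3) + (-1)·(-35) = 35
p = 3; digits c_i = Σ_j d_{ij}·3^j, 0 ≤ d_{ij} < 3:
  c_1 = 53 = 2·3^0 + 2·3^1 + 2·3^2 + 1·3^3
  c_2 = 30 = 0·3^0 + 1·3^1 + 0·3^2 + 1·3^3
  c_3 = 19 = 1·3^0 + 0·3^1 + 2·3^2
  c_4 = 49 = 1·3^0 + 1·3^1 + 2·3^2 + 1·3^3
  c_5 = 3 = 0·3^0 + 1·3^1
  c_6 = 14 = 2·3^0 + 1·3^1 + 1·3^2
  c_7 = 35 = 2·3^0 + 2·3^1 + 0·3^2 + 1·3^3
p-restricted factor λ_0 = (2, 0, 1, 1, 0, 2, 2)
p-restricted factor λ_1 = (2, 1, 0, 1, 1, 1, 2)
p-restricted factor λ_2 = (2, 0, 2, 2, 0, 1, 0)
p-restricted factor λ_3 = (1, 1, 0, 1, 0, 0, 1)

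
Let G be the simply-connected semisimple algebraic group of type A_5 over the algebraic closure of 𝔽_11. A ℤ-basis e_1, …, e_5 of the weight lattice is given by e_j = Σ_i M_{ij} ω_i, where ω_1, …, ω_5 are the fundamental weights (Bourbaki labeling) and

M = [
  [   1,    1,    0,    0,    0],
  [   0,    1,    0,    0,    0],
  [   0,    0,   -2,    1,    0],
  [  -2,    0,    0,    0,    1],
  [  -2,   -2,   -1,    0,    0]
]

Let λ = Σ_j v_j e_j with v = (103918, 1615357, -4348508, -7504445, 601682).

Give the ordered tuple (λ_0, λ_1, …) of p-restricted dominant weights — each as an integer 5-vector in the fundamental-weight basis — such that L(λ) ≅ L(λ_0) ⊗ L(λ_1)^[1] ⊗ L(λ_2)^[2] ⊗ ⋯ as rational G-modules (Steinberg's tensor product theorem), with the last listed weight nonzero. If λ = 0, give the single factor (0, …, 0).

((8, 7, 6, 2, 5), (9, 0, 10, 10, 3), (7, 7, 10, 9, 7), (4, 3, 4, 9, 1), (7, 0, 4, 4, 7), (10, 10, 7, 2, 5))

Change of basis e → ω: c = M·v where v = (103918, 1615357, -4348508, -7504445, 601682):
  c_1 = 1·103918 + 1·1615357 + (0)·(-4348508) + (0)·(-7504445) + 0·601682 = 1719275
  c_2 = 0·103918 + 1·1615357 + (0)·(-4348508) + (0)·(-7504445) + 0·601682 = 1615357
  c_3 = 0·103918 + 0·1615357 + (-2)·(-4348508) + (1)·(-7504445) + 0·601682 = 1192571
  c_4 = (-2)·(103918) + 0·1615357 + (0)·(-4348508) + (0)·(-7504445) + 1·601682 = 393846
  c_5 = (-2)·(103918) + (-2)·(1615357) + (-1)·(-4348508) + (0)·(-7504445) + 0·601682 = 909958
Writing each c_i in base p = 11:
  c_1 = 1719275 = 8·11^0 + 9·11^1 + 7·11^2 + 4·11^3 + 7·11^4 + 10·11^5
  c_2 = 1615357 = 7·11^0 + 0·11^1 + 7·11^2 + 3·11^3 + 0·11^4 + 10·11^5
  c_3 = 1192571 = 6·11^0 + 10·11^1 + 10·11^2 + 4·11^3 + 4·11^4 + 7·11^5
  c_4 = 393846 = 2·11^0 + 10·11^1 + 9·11^2 + 9·11^3 + 4·11^4 + 2·11^5
  c_5 = 909958 = 5·11^0 + 3·11^1 + 7·11^2 + 1·11^3 + 7·11^4 + 5·11^5
p-restricted factor λ_0 = (8, 7, 6, 2, 5)
p-restricted factor λ_1 = (9, 0, 10, 10, 3)
p-restricted factor λ_2 = (7, 7, 10, 9, 7)
p-restricted factor λ_3 = (4, 3, 4, 9, 1)
p-restricted factor λ_4 = (7, 0, 4, 4, 7)
p-restricted factor λ_5 = (10, 10, 7, 2, 5)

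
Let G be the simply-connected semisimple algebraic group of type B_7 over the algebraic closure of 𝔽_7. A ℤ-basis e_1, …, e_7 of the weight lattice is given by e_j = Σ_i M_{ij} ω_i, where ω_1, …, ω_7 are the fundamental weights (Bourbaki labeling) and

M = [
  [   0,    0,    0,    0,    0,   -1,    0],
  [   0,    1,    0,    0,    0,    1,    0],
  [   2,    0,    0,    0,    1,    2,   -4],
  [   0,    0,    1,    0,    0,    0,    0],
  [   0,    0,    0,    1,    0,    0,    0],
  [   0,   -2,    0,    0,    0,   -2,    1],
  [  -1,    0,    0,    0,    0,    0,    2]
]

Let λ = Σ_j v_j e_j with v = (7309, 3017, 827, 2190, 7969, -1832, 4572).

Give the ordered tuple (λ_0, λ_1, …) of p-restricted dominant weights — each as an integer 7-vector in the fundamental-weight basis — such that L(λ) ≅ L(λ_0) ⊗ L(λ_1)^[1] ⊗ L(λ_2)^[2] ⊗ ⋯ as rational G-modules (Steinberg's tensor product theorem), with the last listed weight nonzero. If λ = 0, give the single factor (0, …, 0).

Compute c_i = Σ_j M_{ij} v_j with v = (7309, 3017, 827, 2190, 7969, -1832, 4572):
  c_1 = (0)·(7309) + (0)·(3017) + (0)·(827) + (0)·(2190) + (0)·(7969) + (-1)·(-1832) + (0)·(4572) = 1832
  c_2 = (0)·(7309) + (1)·(3017) + (0)·(827) + (0)·(2190) + (0)·(7969) + (1)·(-1832) + (0)·(4572) = 1185
  c_3 = (2)·(7309) + (0)·(3017) + (0)·(827) + (0)·(2190) + (1)·(7969) + (2)·(-1832) + (-4)·(4572) = 635
  c_4 = (0)·(7309) + (0)·(3017) + (1)·(827) + (0)·(2190) + (0)·(7969) + (0)·(-1832) + (0)·(4572) = 827
  c_5 = (0)·(7309) + (0)·(3017) + (0)·(827) + (1)·(2190) + (0)·(7969) + (0)·(-1832) + (0)·(4572) = 2190
  c_6 = (0)·(7309) + (-2)·(3017) + (0)·(827) + (0)·(2190) + (0)·(7969) + (-2)·(-1832) + (1)·(4572) = 2202
  c_7 = (-1)·(7309) + (0)·(3017) + (0)·(827) + (0)·(2190) + (0)·(7969) + (0)·(-1832) + (2)·(4572) = 1835
Writing each c_i in base p = 7:
  c_1 = 1832 = 5·7^0 + 2·7^1 + 2·7^2 + 5·7^3
  c_2 = 1185 = 2·7^0 + 1·7^1 + 3·7^2 + 3·7^3
  c_3 = 635 = 5·7^0 + 6·7^1 + 5·7^2 + 1·7^3
  c_4 = 827 = 1·7^0 + 6·7^1 + 2·7^2 + 2·7^3
  c_5 = 2190 = 6·7^0 + 4·7^1 + 2·7^2 + 6·7^3
  c_6 = 2202 = 4·7^0 + 6·7^1 + 2·7^2 + 6·7^3
  c_7 = 1835 = 1·7^0 + 3·7^1 + 2·7^2 + 5·7^3
λ_0 = (5, 2, 5, 1, 6, 4, 1)
λ_1 = (2, 1, 6, 6, 4, 6, 3)
λ_2 = (2, 3, 5, 2, 2, 2, 2)
λ_3 = (5, 3, 1, 2, 6, 6, 5)

((5, 2, 5, 1, 6, 4, 1), (2, 1, 6, 6, 4, 6, 3), (2, 3, 5, 2, 2, 2, 2), (5, 3, 1, 2, 6, 6, 5))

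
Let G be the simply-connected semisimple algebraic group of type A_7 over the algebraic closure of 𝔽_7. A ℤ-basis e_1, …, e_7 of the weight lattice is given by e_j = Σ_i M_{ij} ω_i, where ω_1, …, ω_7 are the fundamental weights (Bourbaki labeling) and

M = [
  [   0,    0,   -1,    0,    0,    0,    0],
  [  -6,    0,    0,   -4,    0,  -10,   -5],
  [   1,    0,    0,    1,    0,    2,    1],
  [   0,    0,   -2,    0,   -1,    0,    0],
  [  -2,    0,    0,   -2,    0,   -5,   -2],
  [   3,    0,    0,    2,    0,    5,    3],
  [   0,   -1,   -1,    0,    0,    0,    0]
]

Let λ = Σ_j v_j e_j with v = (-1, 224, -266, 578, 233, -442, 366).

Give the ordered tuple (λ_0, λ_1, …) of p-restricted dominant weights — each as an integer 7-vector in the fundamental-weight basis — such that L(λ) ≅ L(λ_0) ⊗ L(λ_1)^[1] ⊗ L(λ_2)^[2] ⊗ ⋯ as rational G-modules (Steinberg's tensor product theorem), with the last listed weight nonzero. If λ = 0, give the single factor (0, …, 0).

Converting to the ω-basis (c_i = row i of M dotted with v = (-1, 224, -266, 578, 233, -442, 366)):
  c_1 = (0)·(-1) + (0)·(224) + (-1)·(-266) + (0)·(578) + (0)·(233) + (0)·(-442) + (0)·(366) = 266
  c_2 = (-6)·(-1) + (0)·(224) + (0)·(-266) + (-4)·(578) + (0)·(233) + (-10)·(-442) + (-5)·(366) = 284
  c_3 = (1)·(-1) + (0)·(224) + (0)·(-266) + (1)·(578) + (0)·(233) + (2)·(-442) + (1)·(366) = 59
  c_4 = (0)·(-1) + (0)·(224) + (-2)·(-266) + (0)·(578) + (-1)·(233) + (0)·(-442) + (0)·(366) = 299
  c_5 = (-2)·(-1) + (0)·(224) + (0)·(-266) + (-2)·(578) + (0)·(233) + (-5)·(-442) + (-2)·(366) = 324
  c_6 = (3)·(-1) + (0)·(224) + (0)·(-266) + (2)·(578) + (0)·(233) + (5)·(-442) + (3)·(366) = 41
  c_7 = (0)·(-1) + (-1)·(224) + (-1)·(-266) + (0)·(578) + (0)·(233) + (0)·(-442) + (0)·(366) = 42
Expand coordinatewise in base 7:
  c_1 = 266 = 0·7^0 + 3·7^1 + 5·7^2
  c_2 = 284 = 4·7^0 + 5·7^1 + 5·7^2
  c_3 = 59 = 3·7^0 + 1·7^1 + 1·7^2
  c_4 = 299 = 5·7^0 + 0·7^1 + 6·7^2
  c_5 = 324 = 2·7^0 + 4·7^1 + 6·7^2
  c_6 = 41 = 6·7^0 + 5·7^1
  c_7 = 42 = 0·7^0 + 6·7^1
λ_0 = (0, 4, 3, 5, 2, 6, 0)
λ_1 = (3, 5, 1, 0, 4, 5, 6)
λ_2 = (5, 5, 1, 6, 6, 0, 0)

((0, 4, 3, 5, 2, 6, 0), (3, 5, 1, 0, 4, 5, 6), (5, 5, 1, 6, 6, 0, 0))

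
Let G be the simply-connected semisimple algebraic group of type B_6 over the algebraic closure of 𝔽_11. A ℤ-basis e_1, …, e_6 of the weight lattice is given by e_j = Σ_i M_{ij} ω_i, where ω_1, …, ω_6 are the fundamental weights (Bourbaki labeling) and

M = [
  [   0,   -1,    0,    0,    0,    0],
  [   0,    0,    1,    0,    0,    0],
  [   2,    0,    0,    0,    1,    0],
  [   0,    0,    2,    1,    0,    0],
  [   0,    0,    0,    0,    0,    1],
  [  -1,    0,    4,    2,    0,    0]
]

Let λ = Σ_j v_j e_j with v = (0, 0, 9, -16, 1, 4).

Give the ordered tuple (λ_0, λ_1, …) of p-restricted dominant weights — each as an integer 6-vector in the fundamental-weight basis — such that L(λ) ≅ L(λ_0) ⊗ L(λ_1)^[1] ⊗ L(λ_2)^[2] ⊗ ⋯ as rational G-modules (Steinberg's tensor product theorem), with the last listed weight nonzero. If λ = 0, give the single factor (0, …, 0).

Compute c_i = Σ_j M_{ij} v_j with v = (0, 0, 9, -16, 1, 4):
  c_1 = (0)·(0) + (-1)·(0) + (0)·(9) + (0)·(-16) + (0)·(1) + (0)·(4) = 0
  c_2 = (0)·(0) + (0)·(0) + (1)·(9) + (0)·(-16) + (0)·(1) + (0)·(4) = 9
  c_3 = (2)·(0) + (0)·(0) + (0)·(9) + (0)·(-16) + (1)·(1) + (0)·(4) = 1
  c_4 = (0)·(0) + (0)·(0) + (2)·(9) + (1)·(-16) + (0)·(1) + (0)·(4) = 2
  c_5 = (0)·(0) + (0)·(0) + (0)·(9) + (0)·(-16) + (0)·(1) + (1)·(4) = 4
  c_6 = (-1)·(0) + (0)·(0) + (4)·(9) + (2)·(-16) + (0)·(1) + (0)·(4) = 4
Expand coordinatewise in base 11:
  c_1 = 0
  c_2 = 9 = 9·11^0
  c_3 = 1 = 1·11^0
  c_4 = 2 = 2·11^0
  c_5 = 4 = 4·11^0
  c_6 = 4 = 4·11^0
p-restricted factor λ_0 = (0, 9, 1, 2, 4, 4)

((0, 9, 1, 2, 4, 4),)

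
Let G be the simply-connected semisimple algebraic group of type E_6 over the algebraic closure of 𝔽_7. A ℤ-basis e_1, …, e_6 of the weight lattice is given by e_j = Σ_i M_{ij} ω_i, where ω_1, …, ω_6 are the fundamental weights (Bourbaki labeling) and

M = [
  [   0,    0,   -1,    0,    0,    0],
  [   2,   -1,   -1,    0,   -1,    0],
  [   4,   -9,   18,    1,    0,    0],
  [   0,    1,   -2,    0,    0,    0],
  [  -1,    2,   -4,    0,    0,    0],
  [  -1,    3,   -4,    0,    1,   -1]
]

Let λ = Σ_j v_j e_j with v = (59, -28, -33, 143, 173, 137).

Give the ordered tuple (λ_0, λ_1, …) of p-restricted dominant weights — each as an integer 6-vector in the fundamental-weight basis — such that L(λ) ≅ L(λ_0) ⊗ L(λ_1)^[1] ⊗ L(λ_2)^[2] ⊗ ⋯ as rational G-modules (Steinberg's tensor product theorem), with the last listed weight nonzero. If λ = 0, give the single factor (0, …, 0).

((5, 6, 2, 3, 3, 4), (4, 0, 5, 5, 2, 3))

Change of basis e → ω: c = M·v where v = (59, -28, -33, 143, 173, 137):
  c_1 = 0*59 + 0*-28 + -1*-33 + 0*143 + 0*173 + 0*137 = 33
  c_2 = 2*59 + -1*-28 + -1*-33 + 0*143 + -1*173 + 0*137 = 6
  c_3 = 4*59 + -9*-28 + 18*-33 + 1*143 + 0*173 + 0*137 = 37
  c_4 = 0*59 + 1*-28 + -2*-33 + 0*143 + 0*173 + 0*137 = 38
  c_5 = -1*59 + 2*-28 + -4*-33 + 0*143 + 0*173 + 0*137 = 17
  c_6 = -1*59 + 3*-28 + -4*-33 + 0*143 + 1*173 + -1*137 = 25
Base-7 expansion of each c_i:
  c_1 = 33 = 5·7^0 + 4·7^1
  c_2 = 6 = 6·7^0
  c_3 = 37 = 2·7^0 + 5·7^1
  c_4 = 38 = 3·7^0 + 5·7^1
  c_5 = 17 = 3·7^0 + 2·7^1
  c_6 = 25 = 4·7^0 + 3·7^1
p-restricted factor λ_0 = (5, 6, 2, 3, 3, 4)
p-restricted factor λ_1 = (4, 0, 5, 5, 2, 3)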